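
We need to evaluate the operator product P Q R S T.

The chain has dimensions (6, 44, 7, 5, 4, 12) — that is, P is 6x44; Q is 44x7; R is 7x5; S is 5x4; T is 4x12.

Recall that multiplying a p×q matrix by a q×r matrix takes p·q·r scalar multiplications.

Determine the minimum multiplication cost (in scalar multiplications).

2444

Adjacent pairs: PQ = 6·44·7 = 1848; QR = 44·7·5 = 1540; RS = 7·5·4 = 140; ST = 5·4·12 = 240.
Length 3: P..R: k=1: 0+1540+6·44·5=2860; k=2: 1848+0+6·7·5=2058 → min 2058 | Q..S: k=2: 0+140+44·7·4=1372; k=3: 1540+0+44·5·4=2420 → min 1372 | R..T: k=3: 0+240+7·5·12=660; k=4: 140+0+7·4·12=476 → min 476.
Length 4: P..S: k=1: 0+1372+6·44·4=2428; k=2: 1848+140+6·7·4=2156; k=3: 2058+0+6·5·4=2178 → min 2156 | Q..T: k=2: 0+476+44·7·12=4172; k=3: 1540+240+44·5·12=4420; k=4: 1372+0+44·4·12=3484 → min 3484.
Length 5: P..T: k=1: 0+3484+6·44·12=6652; k=2: 1848+476+6·7·12=2828; k=3: 2058+240+6·5·12=2658; k=4: 2156+0+6·4·12=2444 → min 2444.
Optimal order: (((P Q) (R S)) T) with cost 2444.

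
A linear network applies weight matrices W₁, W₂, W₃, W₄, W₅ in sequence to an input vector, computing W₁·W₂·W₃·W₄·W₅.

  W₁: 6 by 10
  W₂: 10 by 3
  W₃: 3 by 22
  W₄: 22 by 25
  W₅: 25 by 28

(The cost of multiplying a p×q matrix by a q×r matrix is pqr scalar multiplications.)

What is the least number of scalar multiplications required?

4434

Adjacent pairs: W₁W₂ = 6·10·3 = 180; W₂W₃ = 10·3·22 = 660; W₃W₄ = 3·22·25 = 1650; W₄W₅ = 22·25·28 = 15400.
Length 3: W₁..W₃: k=1: 0+660+6·10·22=1980; k=2: 180+0+6·3·22=576 → min 576 | W₂..W₄: k=2: 0+1650+10·3·25=2400; k=3: 660+0+10·22·25=6160 → min 2400 | W₃..W₅: k=3: 0+15400+3·22·28=17248; k=4: 1650+0+3·25·28=3750 → min 3750.
Length 4: W₁..W₄: k=1: 0+2400+6·10·25=3900; k=2: 180+1650+6·3·25=2280; k=3: 576+0+6·22·25=3876 → min 2280 | W₂..W₅: k=2: 0+3750+10·3·28=4590; k=3: 660+15400+10·22·28=22220; k=4: 2400+0+10·25·28=9400 → min 4590.
Length 5: W₁..W₅: k=1: 0+4590+6·10·28=6270; k=2: 180+3750+6·3·28=4434; k=3: 576+15400+6·22·28=19672; k=4: 2280+0+6·25·28=6480 → min 4434.
Optimal order: ((W₁·W₂)·((W₃·W₄)·W₅)) with cost 4434.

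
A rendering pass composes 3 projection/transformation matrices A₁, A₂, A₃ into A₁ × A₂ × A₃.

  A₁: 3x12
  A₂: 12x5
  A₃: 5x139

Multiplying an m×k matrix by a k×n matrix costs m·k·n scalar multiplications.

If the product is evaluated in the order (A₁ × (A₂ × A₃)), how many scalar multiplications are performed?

(A₂ × A₃): 12×5 by 5×139 → 12×139, cost 12·5·139 = 8340
(A₁ × (A₂ × A₃)): 3×12 by 12×139 → 3×139, cost 3·12·139 = 5004; cumulative 13344
Total: 13344 scalar multiplications.

13344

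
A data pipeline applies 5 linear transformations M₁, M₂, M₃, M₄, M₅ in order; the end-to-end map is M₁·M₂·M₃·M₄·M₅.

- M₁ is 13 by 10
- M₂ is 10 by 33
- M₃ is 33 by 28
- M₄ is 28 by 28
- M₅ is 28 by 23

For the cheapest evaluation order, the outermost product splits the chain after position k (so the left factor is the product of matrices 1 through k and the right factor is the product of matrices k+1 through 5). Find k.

Adjacent pairs: M₁M₂ = 13·10·33 = 4290; M₂M₃ = 10·33·28 = 9240; M₃M₄ = 33·28·28 = 25872; M₄M₅ = 28·28·23 = 18032.
Length 3: M₁..M₃: k=1: 0+9240+13·10·28=12880; k=2: 4290+0+13·33·28=16302 → min 12880 | M₂..M₄: k=2: 0+25872+10·33·28=35112; k=3: 9240+0+10·28·28=17080 → min 17080 | M₃..M₅: k=3: 0+18032+33·28·23=39284; k=4: 25872+0+33·28·23=47124 → min 39284.
Length 4: M₁..M₄: k=1: 0+17080+13·10·28=20720; k=2: 4290+25872+13·33·28=42174; k=3: 12880+0+13·28·28=23072 → min 20720 | M₂..M₅: k=2: 0+39284+10·33·23=46874; k=3: 9240+18032+10·28·23=33712; k=4: 17080+0+10·28·23=23520 → min 23520.
Top-level splits: k=1: (M₁..M₁)·(M₂..M₅) → 0+23520+13·10·23 = 26510; k=2: (M₁..M₂)·(M₃..M₅) → 4290+39284+13·33·23 = 53441; k=3: (M₁..M₃)·(M₄..M₅) → 12880+18032+13·28·23 = 39284; k=4: (M₁..M₄)·(M₅..M₅) → 20720+0+13·28·23 = 29092.
Best split is after M₁, i.e. k = 1.

1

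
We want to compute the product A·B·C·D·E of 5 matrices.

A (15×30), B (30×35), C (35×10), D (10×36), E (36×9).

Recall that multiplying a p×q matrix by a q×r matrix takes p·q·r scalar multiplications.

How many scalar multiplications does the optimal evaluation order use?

Adjacent pairs: AB = 15·30·35 = 15750; BC = 30·35·10 = 10500; CD = 35·10·36 = 12600; DE = 10·36·9 = 3240.
Length 3: A..C: k=1: 0+10500+15·30·10=15000; k=2: 15750+0+15·35·10=21000 → min 15000 | B..D: k=2: 0+12600+30·35·36=50400; k=3: 10500+0+30·10·36=21300 → min 21300 | C..E: k=3: 0+3240+35·10·9=6390; k=4: 12600+0+35·36·9=23940 → min 6390.
Length 4: A..D: k=1: 0+21300+15·30·36=37500; k=2: 15750+12600+15·35·36=47250; k=3: 15000+0+15·10·36=20400 → min 20400 | B..E: k=2: 0+6390+30·35·9=15840; k=3: 10500+3240+30·10·9=16440; k=4: 21300+0+30·36·9=31020 → min 15840.
Length 5: A..E: k=1: 0+15840+15·30·9=19890; k=2: 15750+6390+15·35·9=26865; k=3: 15000+3240+15·10·9=19590; k=4: 20400+0+15·36·9=25260 → min 19590.
Optimal order: ((A·(B·C))·(D·E)) with cost 19590.

19590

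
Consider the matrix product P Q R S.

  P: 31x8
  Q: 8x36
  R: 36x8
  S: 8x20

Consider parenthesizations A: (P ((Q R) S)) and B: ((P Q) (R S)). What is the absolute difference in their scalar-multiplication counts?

28464

Order A = (P ((Q R) S)): (Q R): 8×36 by 36×8 → 8×8, cost 8·36·8 = 2304; ((Q R) S): 8×8 by 8×20 → 8×20, cost 8·8·20 = 1280; cumulative 3584; (P ((Q R) S)): 31×8 by 8×20 → 31×20, cost 31·8·20 = 4960; cumulative 8544. Total 8544.
Order B = ((P Q) (R S)): (P Q): 31×8 by 8×36 → 31×36, cost 31·8·36 = 8928; (R S): 36×8 by 8×20 → 36×20, cost 36·8·20 = 5760; ((P Q) (R S)): 31×36 by 36×20 → 31×20, cost 31·36·20 = 22320; cumulative 37008. Total 37008.
Difference: |8544 − 37008| = 28464.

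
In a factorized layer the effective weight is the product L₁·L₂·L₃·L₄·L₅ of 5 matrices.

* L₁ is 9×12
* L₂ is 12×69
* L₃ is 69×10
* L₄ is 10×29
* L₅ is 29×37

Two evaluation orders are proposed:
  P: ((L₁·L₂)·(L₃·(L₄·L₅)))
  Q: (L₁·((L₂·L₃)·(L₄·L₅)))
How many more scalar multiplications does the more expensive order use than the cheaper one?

Order P = ((L₁·L₂)·(L₃·(L₄·L₅))): (L₁·L₂): 9×12 by 12×69 → 9×69, cost 9·12·69 = 7452; (L₄·L₅): 10×29 by 29×37 → 10×37, cost 10·29·37 = 10730; (L₃·(L₄·L₅)): 69×10 by 10×37 → 69×37, cost 69·10·37 = 25530; cumulative 36260; ((L₁·L₂)·(L₃·(L₄·L₅))): 9×69 by 69×37 → 9×37, cost 9·69·37 = 22977; cumulative 66689. Total 66689.
Order Q = (L₁·((L₂·L₃)·(L₄·L₅))): (L₂·L₃): 12×69 by 69×10 → 12×10, cost 12·69·10 = 8280; (L₄·L₅): 10×29 by 29×37 → 10×37, cost 10·29·37 = 10730; ((L₂·L₃)·(L₄·L₅)): 12×10 by 10×37 → 12×37, cost 12·10·37 = 4440; cumulative 23450; (L₁·((L₂·L₃)·(L₄·L₅))): 9×12 by 12×37 → 9×37, cost 9·12·37 = 3996; cumulative 27446. Total 27446.
Difference: |66689 − 27446| = 39243.

39243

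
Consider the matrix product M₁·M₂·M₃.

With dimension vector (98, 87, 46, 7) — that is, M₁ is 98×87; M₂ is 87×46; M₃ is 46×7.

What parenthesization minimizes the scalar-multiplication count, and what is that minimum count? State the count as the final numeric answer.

(M₁·(M₂·M₃)): cost 87696.
((M₁·M₂)·M₃): cost 423752.
Optimal: (M₁·(M₂·M₃)) with cost 87696.

87696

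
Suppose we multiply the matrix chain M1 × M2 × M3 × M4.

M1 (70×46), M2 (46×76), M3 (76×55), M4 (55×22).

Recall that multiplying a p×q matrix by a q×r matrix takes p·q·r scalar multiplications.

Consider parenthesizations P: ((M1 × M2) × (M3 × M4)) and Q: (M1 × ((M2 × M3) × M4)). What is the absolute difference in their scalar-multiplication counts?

134940

Order P = ((M1 × M2) × (M3 × M4)): (M1 × M2): 70×46 by 46×76 → 70×76, cost 70·46·76 = 244720; (M3 × M4): 76×55 by 55×22 → 76×22, cost 76·55·22 = 91960; ((M1 × M2) × (M3 × M4)): 70×76 by 76×22 → 70×22, cost 70·76·22 = 117040; cumulative 453720. Total 453720.
Order Q = (M1 × ((M2 × M3) × M4)): (M2 × M3): 46×76 by 76×55 → 46×55, cost 46·76·55 = 192280; ((M2 × M3) × M4): 46×55 by 55×22 → 46×22, cost 46·55·22 = 55660; cumulative 247940; (M1 × ((M2 × M3) × M4)): 70×46 by 46×22 → 70×22, cost 70·46·22 = 70840; cumulative 318780. Total 318780.
Difference: |453720 − 318780| = 134940.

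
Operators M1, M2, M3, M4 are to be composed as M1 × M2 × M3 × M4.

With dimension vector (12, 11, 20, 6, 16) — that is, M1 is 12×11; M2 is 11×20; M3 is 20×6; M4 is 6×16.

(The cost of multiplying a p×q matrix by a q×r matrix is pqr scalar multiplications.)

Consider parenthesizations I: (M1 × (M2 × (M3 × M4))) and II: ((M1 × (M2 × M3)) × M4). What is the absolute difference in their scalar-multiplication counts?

Order I = (M1 × (M2 × (M3 × M4))): (M3 × M4): 20×6 by 6×16 → 20×16, cost 20·6·16 = 1920; (M2 × (M3 × M4)): 11×20 by 20×16 → 11×16, cost 11·20·16 = 3520; cumulative 5440; (M1 × (M2 × (M3 × M4))): 12×11 by 11×16 → 12×16, cost 12·11·16 = 2112; cumulative 7552. Total 7552.
Order II = ((M1 × (M2 × M3)) × M4): (M2 × M3): 11×20 by 20×6 → 11×6, cost 11·20·6 = 1320; (M1 × (M2 × M3)): 12×11 by 11×6 → 12×6, cost 12·11·6 = 792; cumulative 2112; ((M1 × (M2 × M3)) × M4): 12×6 by 6×16 → 12×16, cost 12·6·16 = 1152; cumulative 3264. Total 3264.
Difference: |7552 − 3264| = 4288.

4288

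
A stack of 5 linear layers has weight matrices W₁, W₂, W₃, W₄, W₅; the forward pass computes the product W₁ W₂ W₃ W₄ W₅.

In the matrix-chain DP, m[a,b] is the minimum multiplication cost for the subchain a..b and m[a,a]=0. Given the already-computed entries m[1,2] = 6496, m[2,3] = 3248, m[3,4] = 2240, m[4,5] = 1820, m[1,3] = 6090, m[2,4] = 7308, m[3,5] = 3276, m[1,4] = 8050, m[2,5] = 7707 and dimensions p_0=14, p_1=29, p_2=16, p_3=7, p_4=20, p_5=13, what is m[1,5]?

9184

m[1,5] = min over k∈[1,4] of m[1,k]+m[k+1,5]+p_{0}·p_k·p_{5}.
k=1: 0 + 7707 + 14·29·13 = 12985; k=2: 6496 + 3276 + 14·16·13 = 12684; k=3: 6090 + 1820 + 14·7·13 = 9184; k=4: 8050 + 0 + 14·20·13 = 11690.
Minimum: 9184 at k=3.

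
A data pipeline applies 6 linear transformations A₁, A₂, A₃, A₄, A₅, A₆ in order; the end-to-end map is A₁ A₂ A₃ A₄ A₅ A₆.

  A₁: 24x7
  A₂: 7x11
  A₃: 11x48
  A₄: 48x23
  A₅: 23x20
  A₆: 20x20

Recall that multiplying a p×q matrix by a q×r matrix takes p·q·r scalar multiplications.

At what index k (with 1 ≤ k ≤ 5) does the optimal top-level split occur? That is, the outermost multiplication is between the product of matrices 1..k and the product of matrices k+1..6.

1

Adjacent pairs: A₁A₂ = 24·7·11 = 1848; A₂A₃ = 7·11·48 = 3696; A₃A₄ = 11·48·23 = 12144; A₄A₅ = 48·23·20 = 22080; A₅A₆ = 23·20·20 = 9200.
Length 3: A₁..A₃: k=1: 0+3696+24·7·48=11760; k=2: 1848+0+24·11·48=14520 → min 11760 | A₂..A₄: k=2: 0+12144+7·11·23=13915; k=3: 3696+0+7·48·23=11424 → min 11424 | A₃..A₅: k=3: 0+22080+11·48·20=32640; k=4: 12144+0+11·23·20=17204 → min 17204 | A₄..A₆: k=4: 0+9200+48·23·20=31280; k=5: 22080+0+48·20·20=41280 → min 31280.
Length 4: A₁..A₄: k=1: 0+11424+24·7·23=15288; k=2: 1848+12144+24·11·23=20064; k=3: 11760+0+24·48·23=38256 → min 15288 | A₂..A₅: k=2: 0+17204+7·11·20=18744; k=3: 3696+22080+7·48·20=32496; k=4: 11424+0+7·23·20=14644 → min 14644 | A₃..A₆: k=3: 0+31280+11·48·20=41840; k=4: 12144+9200+11·23·20=26404; k=5: 17204+0+11·20·20=21604 → min 21604.
Length 5: A₁..A₅: k=1: 0+14644+24·7·20=18004; k=2: 1848+17204+24·11·20=24332; k=3: 11760+22080+24·48·20=56880; k=4: 15288+0+24·23·20=26328 → min 18004 | A₂..A₆: k=2: 0+21604+7·11·20=23144; k=3: 3696+31280+7·48·20=41696; k=4: 11424+9200+7·23·20=23844; k=5: 14644+0+7·20·20=17444 → min 17444.
Top-level splits: k=1: (A₁..A₁)·(A₂..A₆) → 0+17444+24·7·20 = 20804; k=2: (A₁..A₂)·(A₃..A₆) → 1848+21604+24·11·20 = 28732; k=3: (A₁..A₃)·(A₄..A₆) → 11760+31280+24·48·20 = 66080; k=4: (A₁..A₄)·(A₅..A₆) → 15288+9200+24·23·20 = 35528; k=5: (A₁..A₅)·(A₆..A₆) → 18004+0+24·20·20 = 27604.
Best split is after A₁, i.e. k = 1.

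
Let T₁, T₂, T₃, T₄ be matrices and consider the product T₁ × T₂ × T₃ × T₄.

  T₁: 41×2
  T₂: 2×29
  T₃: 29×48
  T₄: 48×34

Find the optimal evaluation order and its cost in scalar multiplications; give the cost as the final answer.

8836

Adjacent pairs: T₁T₂ = 41·2·29 = 2378; T₂T₃ = 2·29·48 = 2784; T₃T₄ = 29·48·34 = 47328.
Length 3: T₁..T₃: k=1: 0+2784+41·2·48=6720; k=2: 2378+0+41·29·48=59450 → min 6720 | T₂..T₄: k=2: 0+47328+2·29·34=49300; k=3: 2784+0+2·48·34=6048 → min 6048.
Length 4: T₁..T₄: k=1: 0+6048+41·2·34=8836; k=2: 2378+47328+41·29·34=90132; k=3: 6720+0+41·48·34=73632 → min 8836.
Optimal parenthesization: (T₁ × ((T₂ × T₃) × T₄)) with cost 8836.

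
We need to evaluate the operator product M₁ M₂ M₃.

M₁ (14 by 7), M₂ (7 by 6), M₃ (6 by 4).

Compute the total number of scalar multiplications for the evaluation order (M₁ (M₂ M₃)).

(M₂ M₃): 7×6 by 6×4 → 7×4, cost 7·6·4 = 168
(M₁ (M₂ M₃)): 14×7 by 7×4 → 14×4, cost 14·7·4 = 392; cumulative 560
Total: 560 scalar multiplications.

560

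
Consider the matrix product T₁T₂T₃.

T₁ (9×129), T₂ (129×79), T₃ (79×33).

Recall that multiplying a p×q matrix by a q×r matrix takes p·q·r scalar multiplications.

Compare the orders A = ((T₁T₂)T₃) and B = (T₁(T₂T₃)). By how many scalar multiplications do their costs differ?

259434

Order A = ((T₁T₂)T₃): (T₁T₂): 9×129 by 129×79 → 9×79, cost 9·129·79 = 91719; ((T₁T₂)T₃): 9×79 by 79×33 → 9×33, cost 9·79·33 = 23463; cumulative 115182. Total 115182.
Order B = (T₁(T₂T₃)): (T₂T₃): 129×79 by 79×33 → 129×33, cost 129·79·33 = 336303; (T₁(T₂T₃)): 9×129 by 129×33 → 9×33, cost 9·129·33 = 38313; cumulative 374616. Total 374616.
Difference: |115182 − 374616| = 259434.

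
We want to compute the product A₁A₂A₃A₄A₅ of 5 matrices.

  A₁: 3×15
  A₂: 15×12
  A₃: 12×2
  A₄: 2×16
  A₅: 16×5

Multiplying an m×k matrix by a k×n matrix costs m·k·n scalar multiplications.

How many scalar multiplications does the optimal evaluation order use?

Adjacent pairs: A₁A₂ = 3·15·12 = 540; A₂A₃ = 15·12·2 = 360; A₃A₄ = 12·2·16 = 384; A₄A₅ = 2·16·5 = 160.
Length 3: A₁..A₃: k=1: 0+360+3·15·2=450; k=2: 540+0+3·12·2=612 → min 450 | A₂..A₄: k=2: 0+384+15·12·16=3264; k=3: 360+0+15·2·16=840 → min 840 | A₃..A₅: k=3: 0+160+12·2·5=280; k=4: 384+0+12·16·5=1344 → min 280.
Length 4: A₁..A₄: k=1: 0+840+3·15·16=1560; k=2: 540+384+3·12·16=1500; k=3: 450+0+3·2·16=546 → min 546 | A₂..A₅: k=2: 0+280+15·12·5=1180; k=3: 360+160+15·2·5=670; k=4: 840+0+15·16·5=2040 → min 670.
Length 5: A₁..A₅: k=1: 0+670+3·15·5=895; k=2: 540+280+3·12·5=1000; k=3: 450+160+3·2·5=640; k=4: 546+0+3·16·5=786 → min 640.
Optimal order: ((A₁(A₂A₃))(A₄A₅)) with cost 640.

640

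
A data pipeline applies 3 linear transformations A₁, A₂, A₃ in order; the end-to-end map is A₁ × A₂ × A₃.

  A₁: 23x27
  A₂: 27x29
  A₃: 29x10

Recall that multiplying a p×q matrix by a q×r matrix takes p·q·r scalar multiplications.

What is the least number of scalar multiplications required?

Order (A₁ × (A₂ × A₃)): (A₂ × A₃): 27×29 by 29×10 → 27×10, cost 27·29·10 = 7830; (A₁ × (A₂ × A₃)): 23×27 by 27×10 → 23×10, cost 23·27·10 = 6210; cumulative 14040. Total 14040.
Order ((A₁ × A₂) × A₃): (A₁ × A₂): 23×27 by 27×29 → 23×29, cost 23·27·29 = 18009; ((A₁ × A₂) × A₃): 23×29 by 29×10 → 23×10, cost 23·29·10 = 6670; cumulative 24679. Total 24679.
Minimum: 14040.

14040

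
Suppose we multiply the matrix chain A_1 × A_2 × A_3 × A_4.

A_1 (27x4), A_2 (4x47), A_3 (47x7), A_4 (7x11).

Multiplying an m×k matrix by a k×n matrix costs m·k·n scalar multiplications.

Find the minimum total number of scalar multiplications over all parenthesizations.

Adjacent pairs: A_1A_2 = 27·4·47 = 5076; A_2A_3 = 4·47·7 = 1316; A_3A_4 = 47·7·11 = 3619.
Length 3: A_1..A_3: k=1: 0+1316+27·4·7=2072; k=2: 5076+0+27·47·7=13959 → min 2072 | A_2..A_4: k=2: 0+3619+4·47·11=5687; k=3: 1316+0+4·7·11=1624 → min 1624.
Length 4: A_1..A_4: k=1: 0+1624+27·4·11=2812; k=2: 5076+3619+27·47·11=22654; k=3: 2072+0+27·7·11=4151 → min 2812.
Optimal order: (A_1 × ((A_2 × A_3) × A_4)) with cost 2812.

2812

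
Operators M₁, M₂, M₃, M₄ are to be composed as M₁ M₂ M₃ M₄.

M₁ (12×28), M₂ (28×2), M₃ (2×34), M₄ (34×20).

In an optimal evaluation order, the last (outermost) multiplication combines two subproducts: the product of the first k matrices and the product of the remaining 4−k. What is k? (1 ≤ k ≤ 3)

Adjacent pairs: M₁M₂ = 12·28·2 = 672; M₂M₃ = 28·2·34 = 1904; M₃M₄ = 2·34·20 = 1360.
Length 3: M₁..M₃: k=1: 0+1904+12·28·34=13328; k=2: 672+0+12·2·34=1488 → min 1488 | M₂..M₄: k=2: 0+1360+28·2·20=2480; k=3: 1904+0+28·34·20=20944 → min 2480.
Top-level splits: k=1: (M₁..M₁)·(M₂..M₄) → 0+2480+12·28·20 = 9200; k=2: (M₁..M₂)·(M₃..M₄) → 672+1360+12·2·20 = 2512; k=3: (M₁..M₃)·(M₄..M₄) → 1488+0+12·34·20 = 9648.
Best split is after M₂, i.e. k = 2.

2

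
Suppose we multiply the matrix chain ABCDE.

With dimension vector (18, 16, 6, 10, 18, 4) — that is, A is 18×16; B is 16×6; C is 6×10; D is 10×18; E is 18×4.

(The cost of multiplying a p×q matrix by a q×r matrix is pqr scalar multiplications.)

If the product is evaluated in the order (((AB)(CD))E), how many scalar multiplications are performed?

6048

(AB): 18×16 by 16×6 → 18×6, cost 18·16·6 = 1728
(CD): 6×10 by 10×18 → 6×18, cost 6·10·18 = 1080
((AB)(CD)): 18×6 by 6×18 → 18×18, cost 18·6·18 = 1944; cumulative 4752
(((AB)(CD))E): 18×18 by 18×4 → 18×4, cost 18·18·4 = 1296; cumulative 6048
Total: 6048 scalar multiplications.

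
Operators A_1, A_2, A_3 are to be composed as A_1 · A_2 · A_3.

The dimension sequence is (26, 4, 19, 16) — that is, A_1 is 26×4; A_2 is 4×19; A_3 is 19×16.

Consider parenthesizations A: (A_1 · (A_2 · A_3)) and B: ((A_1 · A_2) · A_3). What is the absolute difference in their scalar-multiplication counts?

7000

Order A = (A_1 · (A_2 · A_3)): (A_2 · A_3): 4×19 by 19×16 → 4×16, cost 4·19·16 = 1216; (A_1 · (A_2 · A_3)): 26×4 by 4×16 → 26×16, cost 26·4·16 = 1664; cumulative 2880. Total 2880.
Order B = ((A_1 · A_2) · A_3): (A_1 · A_2): 26×4 by 4×19 → 26×19, cost 26·4·19 = 1976; ((A_1 · A_2) · A_3): 26×19 by 19×16 → 26×16, cost 26·19·16 = 7904; cumulative 9880. Total 9880.
Difference: |2880 − 9880| = 7000.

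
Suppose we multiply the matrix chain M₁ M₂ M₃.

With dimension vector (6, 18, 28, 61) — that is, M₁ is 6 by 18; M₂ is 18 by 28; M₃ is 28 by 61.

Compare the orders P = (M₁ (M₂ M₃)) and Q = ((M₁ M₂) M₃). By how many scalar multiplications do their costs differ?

24060

Order P = (M₁ (M₂ M₃)): (M₂ M₃): 18×28 by 28×61 → 18×61, cost 18·28·61 = 30744; (M₁ (M₂ M₃)): 6×18 by 18×61 → 6×61, cost 6·18·61 = 6588; cumulative 37332. Total 37332.
Order Q = ((M₁ M₂) M₃): (M₁ M₂): 6×18 by 18×28 → 6×28, cost 6·18·28 = 3024; ((M₁ M₂) M₃): 6×28 by 28×61 → 6×61, cost 6·28·61 = 10248; cumulative 13272. Total 13272.
Difference: |37332 − 13272| = 24060.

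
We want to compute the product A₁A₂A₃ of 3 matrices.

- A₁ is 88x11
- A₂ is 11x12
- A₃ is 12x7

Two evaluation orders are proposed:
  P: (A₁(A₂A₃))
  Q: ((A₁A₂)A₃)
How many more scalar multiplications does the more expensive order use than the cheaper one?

Order P = (A₁(A₂A₃)): (A₂A₃): 11×12 by 12×7 → 11×7, cost 11·12·7 = 924; (A₁(A₂A₃)): 88×11 by 11×7 → 88×7, cost 88·11·7 = 6776; cumulative 7700. Total 7700.
Order Q = ((A₁A₂)A₃): (A₁A₂): 88×11 by 11×12 → 88×12, cost 88·11·12 = 11616; ((A₁A₂)A₃): 88×12 by 12×7 → 88×7, cost 88·12·7 = 7392; cumulative 19008. Total 19008.
Difference: |7700 − 19008| = 11308.

11308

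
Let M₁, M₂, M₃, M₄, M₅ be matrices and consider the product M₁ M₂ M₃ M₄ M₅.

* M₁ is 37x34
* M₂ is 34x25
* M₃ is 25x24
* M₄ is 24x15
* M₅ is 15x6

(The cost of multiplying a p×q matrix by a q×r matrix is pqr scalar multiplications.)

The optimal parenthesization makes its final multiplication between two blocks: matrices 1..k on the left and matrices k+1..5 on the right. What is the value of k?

Adjacent pairs: M₁M₂ = 37·34·25 = 31450; M₂M₃ = 34·25·24 = 20400; M₃M₄ = 25·24·15 = 9000; M₄M₅ = 24·15·6 = 2160.
Length 3: M₁..M₃: k=1: 0+20400+37·34·24=50592; k=2: 31450+0+37·25·24=53650 → min 50592 | M₂..M₄: k=2: 0+9000+34·25·15=21750; k=3: 20400+0+34·24·15=32640 → min 21750 | M₃..M₅: k=3: 0+2160+25·24·6=5760; k=4: 9000+0+25·15·6=11250 → min 5760.
Length 4: M₁..M₄: k=1: 0+21750+37·34·15=40620; k=2: 31450+9000+37·25·15=54325; k=3: 50592+0+37·24·15=63912 → min 40620 | M₂..M₅: k=2: 0+5760+34·25·6=10860; k=3: 20400+2160+34·24·6=27456; k=4: 21750+0+34·15·6=24810 → min 10860.
Top-level splits: k=1: (M₁..M₁)·(M₂..M₅) → 0+10860+37·34·6 = 18408; k=2: (M₁..M₂)·(M₃..M₅) → 31450+5760+37·25·6 = 42760; k=3: (M₁..M₃)·(M₄..M₅) → 50592+2160+37·24·6 = 58080; k=4: (M₁..M₄)·(M₅..M₅) → 40620+0+37·15·6 = 43950.
Best split is after M₁, i.e. k = 1.

1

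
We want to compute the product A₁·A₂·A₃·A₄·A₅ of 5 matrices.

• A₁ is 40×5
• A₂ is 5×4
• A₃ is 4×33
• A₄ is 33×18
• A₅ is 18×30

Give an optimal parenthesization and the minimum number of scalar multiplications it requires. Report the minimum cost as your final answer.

10136

Adjacent pairs: A₁A₂ = 40·5·4 = 800; A₂A₃ = 5·4·33 = 660; A₃A₄ = 4·33·18 = 2376; A₄A₅ = 33·18·30 = 17820.
Length 3: A₁..A₃: k=1: 0+660+40·5·33=7260; k=2: 800+0+40·4·33=6080 → min 6080 | A₂..A₄: k=2: 0+2376+5·4·18=2736; k=3: 660+0+5·33·18=3630 → min 2736 | A₃..A₅: k=3: 0+17820+4·33·30=21780; k=4: 2376+0+4·18·30=4536 → min 4536.
Length 4: A₁..A₄: k=1: 0+2736+40·5·18=6336; k=2: 800+2376+40·4·18=6056; k=3: 6080+0+40·33·18=29840 → min 6056 | A₂..A₅: k=2: 0+4536+5·4·30=5136; k=3: 660+17820+5·33·30=23430; k=4: 2736+0+5·18·30=5436 → min 5136.
Length 5: A₁..A₅: k=1: 0+5136+40·5·30=11136; k=2: 800+4536+40·4·30=10136; k=3: 6080+17820+40·33·30=63500; k=4: 6056+0+40·18·30=27656 → min 10136.
Optimal parenthesization: ((A₁·A₂)·((A₃·A₄)·A₅)) with cost 10136.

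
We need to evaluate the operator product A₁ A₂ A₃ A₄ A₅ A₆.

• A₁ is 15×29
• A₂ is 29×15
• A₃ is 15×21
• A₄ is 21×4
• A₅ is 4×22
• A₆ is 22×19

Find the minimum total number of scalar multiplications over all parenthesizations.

7552

Adjacent pairs: A₁A₂ = 15·29·15 = 6525; A₂A₃ = 29·15·21 = 9135; A₃A₄ = 15·21·4 = 1260; A₄A₅ = 21·4·22 = 1848; A₅A₆ = 4·22·19 = 1672.
Length 3: A₁..A₃: k=1: 0+9135+15·29·21=18270; k=2: 6525+0+15·15·21=11250 → min 11250 | A₂..A₄: k=2: 0+1260+29·15·4=3000; k=3: 9135+0+29·21·4=11571 → min 3000 | A₃..A₅: k=3: 0+1848+15·21·22=8778; k=4: 1260+0+15·4·22=2580 → min 2580 | A₄..A₆: k=4: 0+1672+21·4·19=3268; k=5: 1848+0+21·22·19=10626 → min 3268.
Length 4: A₁..A₄: k=1: 0+3000+15·29·4=4740; k=2: 6525+1260+15·15·4=8685; k=3: 11250+0+15·21·4=12510 → min 4740 | A₂..A₅: k=2: 0+2580+29·15·22=12150; k=3: 9135+1848+29·21·22=24381; k=4: 3000+0+29·4·22=5552 → min 5552 | A₃..A₆: k=3: 0+3268+15·21·19=9253; k=4: 1260+1672+15·4·19=4072; k=5: 2580+0+15·22·19=8850 → min 4072.
Length 5: A₁..A₅: k=1: 0+5552+15·29·22=15122; k=2: 6525+2580+15·15·22=14055; k=3: 11250+1848+15·21·22=20028; k=4: 4740+0+15·4·22=6060 → min 6060 | A₂..A₆: k=2: 0+4072+29·15·19=12337; k=3: 9135+3268+29·21·19=23974; k=4: 3000+1672+29·4·19=6876; k=5: 5552+0+29·22·19=17674 → min 6876.
Length 6: A₁..A₆: k=1: 0+6876+15·29·19=15141; k=2: 6525+4072+15·15·19=14872; k=3: 11250+3268+15·21·19=20503; k=4: 4740+1672+15·4·19=7552; k=5: 6060+0+15·22·19=12330 → min 7552.
Optimal order: ((A₁ (A₂ (A₃ A₄))) (A₅ A₆)) with cost 7552.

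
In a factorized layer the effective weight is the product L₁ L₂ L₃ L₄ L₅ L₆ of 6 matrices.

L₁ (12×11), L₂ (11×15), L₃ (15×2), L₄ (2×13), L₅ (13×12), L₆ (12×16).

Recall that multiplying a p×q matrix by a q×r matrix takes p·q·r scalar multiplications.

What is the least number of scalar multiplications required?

Adjacent pairs: L₁L₂ = 12·11·15 = 1980; L₂L₃ = 11·15·2 = 330; L₃L₄ = 15·2·13 = 390; L₄L₅ = 2·13·12 = 312; L₅L₆ = 13·12·16 = 2496.
Length 3: L₁..L₃: k=1: 0+330+12·11·2=594; k=2: 1980+0+12·15·2=2340 → min 594 | L₂..L₄: k=2: 0+390+11·15·13=2535; k=3: 330+0+11·2·13=616 → min 616 | L₃..L₅: k=3: 0+312+15·2·12=672; k=4: 390+0+15·13·12=2730 → min 672 | L₄..L₆: k=4: 0+2496+2·13·16=2912; k=5: 312+0+2·12·16=696 → min 696.
Length 4: L₁..L₄: k=1: 0+616+12·11·13=2332; k=2: 1980+390+12·15·13=4710; k=3: 594+0+12·2·13=906 → min 906 | L₂..L₅: k=2: 0+672+11·15·12=2652; k=3: 330+312+11·2·12=906; k=4: 616+0+11·13·12=2332 → min 906 | L₃..L₆: k=3: 0+696+15·2·16=1176; k=4: 390+2496+15·13·16=6006; k=5: 672+0+15·12·16=3552 → min 1176.
Length 5: L₁..L₅: k=1: 0+906+12·11·12=2490; k=2: 1980+672+12·15·12=4812; k=3: 594+312+12·2·12=1194; k=4: 906+0+12·13·12=2778 → min 1194 | L₂..L₆: k=2: 0+1176+11·15·16=3816; k=3: 330+696+11·2·16=1378; k=4: 616+2496+11·13·16=5400; k=5: 906+0+11·12·16=3018 → min 1378.
Length 6: L₁..L₆: k=1: 0+1378+12·11·16=3490; k=2: 1980+1176+12·15·16=6036; k=3: 594+696+12·2·16=1674; k=4: 906+2496+12·13·16=5898; k=5: 1194+0+12·12·16=3498 → min 1674.
Optimal order: ((L₁ (L₂ L₃)) ((L₄ L₅) L₆)) with cost 1674.

1674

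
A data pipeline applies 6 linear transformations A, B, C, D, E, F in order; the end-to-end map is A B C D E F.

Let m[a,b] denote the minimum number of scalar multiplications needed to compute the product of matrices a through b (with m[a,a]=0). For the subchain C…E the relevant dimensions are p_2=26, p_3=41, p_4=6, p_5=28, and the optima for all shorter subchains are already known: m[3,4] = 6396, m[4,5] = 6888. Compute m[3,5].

m[3,5] = min over k∈[3,4] of m[3,k]+m[k+1,5]+p_{2}·p_k·p_{5}.
k=3: 0 + 6888 + 26·41·28 = 36736; k=4: 6396 + 0 + 26·6·28 = 10764.
Minimum: 10764 at k=4.

10764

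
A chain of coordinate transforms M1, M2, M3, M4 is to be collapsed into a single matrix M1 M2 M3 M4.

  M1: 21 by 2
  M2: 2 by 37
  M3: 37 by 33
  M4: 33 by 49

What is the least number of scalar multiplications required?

7734

Adjacent pairs: M1M2 = 21·2·37 = 1554; M2M3 = 2·37·33 = 2442; M3M4 = 37·33·49 = 59829.
Length 3: M1..M3: k=1: 0+2442+21·2·33=3828; k=2: 1554+0+21·37·33=27195 → min 3828 | M2..M4: k=2: 0+59829+2·37·49=63455; k=3: 2442+0+2·33·49=5676 → min 5676.
Length 4: M1..M4: k=1: 0+5676+21·2·49=7734; k=2: 1554+59829+21·37·49=99456; k=3: 3828+0+21·33·49=37785 → min 7734.
Optimal order: (M1 ((M2 M3) M4)) with cost 7734.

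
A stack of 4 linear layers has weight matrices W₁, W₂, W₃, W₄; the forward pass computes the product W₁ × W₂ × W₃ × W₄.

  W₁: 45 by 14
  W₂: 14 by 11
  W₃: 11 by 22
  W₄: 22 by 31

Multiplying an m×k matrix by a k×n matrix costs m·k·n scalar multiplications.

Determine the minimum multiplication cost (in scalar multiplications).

29777

Adjacent pairs: W₁W₂ = 45·14·11 = 6930; W₂W₃ = 14·11·22 = 3388; W₃W₄ = 11·22·31 = 7502.
Length 3: W₁..W₃: k=1: 0+3388+45·14·22=17248; k=2: 6930+0+45·11·22=17820 → min 17248 | W₂..W₄: k=2: 0+7502+14·11·31=12276; k=3: 3388+0+14·22·31=12936 → min 12276.
Length 4: W₁..W₄: k=1: 0+12276+45·14·31=31806; k=2: 6930+7502+45·11·31=29777; k=3: 17248+0+45·22·31=47938 → min 29777.
Optimal order: ((W₁ × W₂) × (W₃ × W₄)) with cost 29777.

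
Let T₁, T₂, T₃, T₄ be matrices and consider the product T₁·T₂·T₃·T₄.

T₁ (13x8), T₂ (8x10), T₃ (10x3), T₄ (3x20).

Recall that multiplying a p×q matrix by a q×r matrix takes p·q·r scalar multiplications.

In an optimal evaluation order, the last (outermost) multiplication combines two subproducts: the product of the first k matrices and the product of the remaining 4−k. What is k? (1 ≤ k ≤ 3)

Adjacent pairs: T₁T₂ = 13·8·10 = 1040; T₂T₃ = 8·10·3 = 240; T₃T₄ = 10·3·20 = 600.
Length 3: T₁..T₃: k=1: 0+240+13·8·3=552; k=2: 1040+0+13·10·3=1430 → min 552 | T₂..T₄: k=2: 0+600+8·10·20=2200; k=3: 240+0+8·3·20=720 → min 720.
Top-level splits: k=1: (T₁..T₁)·(T₂..T₄) → 0+720+13·8·20 = 2800; k=2: (T₁..T₂)·(T₃..T₄) → 1040+600+13·10·20 = 4240; k=3: (T₁..T₃)·(T₄..T₄) → 552+0+13·3·20 = 1332.
Best split is after T₃, i.e. k = 3.

3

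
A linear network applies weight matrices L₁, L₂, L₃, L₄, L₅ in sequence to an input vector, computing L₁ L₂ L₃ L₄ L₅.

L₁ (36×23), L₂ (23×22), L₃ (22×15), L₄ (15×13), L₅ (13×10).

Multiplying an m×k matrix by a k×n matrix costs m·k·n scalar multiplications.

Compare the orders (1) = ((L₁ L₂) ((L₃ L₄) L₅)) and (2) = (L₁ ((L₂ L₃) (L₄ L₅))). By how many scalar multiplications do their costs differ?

Order (1) = ((L₁ L₂) ((L₃ L₄) L₅)): (L₁ L₂): 36×23 by 23×22 → 36×22, cost 36·23·22 = 18216; (L₃ L₄): 22×15 by 15×13 → 22×13, cost 22·15·13 = 4290; ((L₃ L₄) L₅): 22×13 by 13×10 → 22×10, cost 22·13·10 = 2860; cumulative 7150; ((L₁ L₂) ((L₃ L₄) L₅)): 36×22 by 22×10 → 36×10, cost 36·22·10 = 7920; cumulative 33286. Total 33286.
Order (2) = (L₁ ((L₂ L₃) (L₄ L₅))): (L₂ L₃): 23×22 by 22×15 → 23×15, cost 23·22·15 = 7590; (L₄ L₅): 15×13 by 13×10 → 15×10, cost 15·13·10 = 1950; ((L₂ L₃) (L₄ L₅)): 23×15 by 15×10 → 23×10, cost 23·15·10 = 3450; cumulative 12990; (L₁ ((L₂ L₃) (L₄ L₅))): 36×23 by 23×10 → 36×10, cost 36·23·10 = 8280; cumulative 21270. Total 21270.
Difference: |33286 − 21270| = 12016.

12016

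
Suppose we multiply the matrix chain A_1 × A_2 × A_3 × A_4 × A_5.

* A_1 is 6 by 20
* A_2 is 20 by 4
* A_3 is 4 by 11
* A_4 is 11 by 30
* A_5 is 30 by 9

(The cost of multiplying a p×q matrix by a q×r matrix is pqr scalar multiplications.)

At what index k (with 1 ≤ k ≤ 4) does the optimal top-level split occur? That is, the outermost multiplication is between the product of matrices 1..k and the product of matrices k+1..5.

Adjacent pairs: A_1A_2 = 6·20·4 = 480; A_2A_3 = 20·4·11 = 880; A_3A_4 = 4·11·30 = 1320; A_4A_5 = 11·30·9 = 2970.
Length 3: A_1..A_3: k=1: 0+880+6·20·11=2200; k=2: 480+0+6·4·11=744 → min 744 | A_2..A_4: k=2: 0+1320+20·4·30=3720; k=3: 880+0+20·11·30=7480 → min 3720 | A_3..A_5: k=3: 0+2970+4·11·9=3366; k=4: 1320+0+4·30·9=2400 → min 2400.
Length 4: A_1..A_4: k=1: 0+3720+6·20·30=7320; k=2: 480+1320+6·4·30=2520; k=3: 744+0+6·11·30=2724 → min 2520 | A_2..A_5: k=2: 0+2400+20·4·9=3120; k=3: 880+2970+20·11·9=5830; k=4: 3720+0+20·30·9=9120 → min 3120.
Top-level splits: k=1: (A_1..A_1)·(A_2..A_5) → 0+3120+6·20·9 = 4200; k=2: (A_1..A_2)·(A_3..A_5) → 480+2400+6·4·9 = 3096; k=3: (A_1..A_3)·(A_4..A_5) → 744+2970+6·11·9 = 4308; k=4: (A_1..A_4)·(A_5..A_5) → 2520+0+6·30·9 = 4140.
Best split is after A_2, i.e. k = 2.

2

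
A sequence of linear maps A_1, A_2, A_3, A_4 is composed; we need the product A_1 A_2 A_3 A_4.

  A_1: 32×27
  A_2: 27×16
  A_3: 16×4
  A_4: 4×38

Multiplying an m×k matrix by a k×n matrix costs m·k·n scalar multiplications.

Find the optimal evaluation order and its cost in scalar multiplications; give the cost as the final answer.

10048

Adjacent pairs: A_1A_2 = 32·27·16 = 13824; A_2A_3 = 27·16·4 = 1728; A_3A_4 = 16·4·38 = 2432.
Length 3: A_1..A_3: k=1: 0+1728+32·27·4=5184; k=2: 13824+0+32·16·4=15872 → min 5184 | A_2..A_4: k=2: 0+2432+27·16·38=18848; k=3: 1728+0+27·4·38=5832 → min 5832.
Length 4: A_1..A_4: k=1: 0+5832+32·27·38=38664; k=2: 13824+2432+32·16·38=35712; k=3: 5184+0+32·4·38=10048 → min 10048.
Optimal parenthesization: ((A_1 (A_2 A_3)) A_4) with cost 10048.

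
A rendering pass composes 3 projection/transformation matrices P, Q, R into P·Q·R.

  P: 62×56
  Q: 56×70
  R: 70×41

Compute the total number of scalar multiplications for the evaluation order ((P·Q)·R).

420980

(P·Q): 62×56 by 56×70 → 62×70, cost 62·56·70 = 243040
((P·Q)·R): 62×70 by 70×41 → 62×41, cost 62·70·41 = 177940; cumulative 420980
Total: 420980 scalar multiplications.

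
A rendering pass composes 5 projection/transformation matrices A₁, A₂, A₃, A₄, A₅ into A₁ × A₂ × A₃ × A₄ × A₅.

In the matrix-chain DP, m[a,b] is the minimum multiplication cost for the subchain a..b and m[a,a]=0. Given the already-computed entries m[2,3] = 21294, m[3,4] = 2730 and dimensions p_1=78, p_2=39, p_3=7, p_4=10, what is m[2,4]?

26754

m[2,4] = min over k∈[2,3] of m[2,k]+m[k+1,4]+p_{1}·p_k·p_{4}.
k=2: 0 + 2730 + 78·39·10 = 33150; k=3: 21294 + 0 + 78·7·10 = 26754.
Minimum: 26754 at k=3.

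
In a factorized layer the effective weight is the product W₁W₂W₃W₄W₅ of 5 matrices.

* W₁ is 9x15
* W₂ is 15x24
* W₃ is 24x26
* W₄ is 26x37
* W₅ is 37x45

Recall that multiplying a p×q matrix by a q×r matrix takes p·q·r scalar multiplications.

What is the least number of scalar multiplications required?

Adjacent pairs: W₁W₂ = 9·15·24 = 3240; W₂W₃ = 15·24·26 = 9360; W₃W₄ = 24·26·37 = 23088; W₄W₅ = 26·37·45 = 43290.
Length 3: W₁..W₃: k=1: 0+9360+9·15·26=12870; k=2: 3240+0+9·24·26=8856 → min 8856 | W₂..W₄: k=2: 0+23088+15·24·37=36408; k=3: 9360+0+15·26·37=23790 → min 23790 | W₃..W₅: k=3: 0+43290+24·26·45=71370; k=4: 23088+0+24·37·45=63048 → min 63048.
Length 4: W₁..W₄: k=1: 0+23790+9·15·37=28785; k=2: 3240+23088+9·24·37=34320; k=3: 8856+0+9·26·37=17514 → min 17514 | W₂..W₅: k=2: 0+63048+15·24·45=79248; k=3: 9360+43290+15·26·45=70200; k=4: 23790+0+15·37·45=48765 → min 48765.
Length 5: W₁..W₅: k=1: 0+48765+9·15·45=54840; k=2: 3240+63048+9·24·45=76008; k=3: 8856+43290+9·26·45=62676; k=4: 17514+0+9·37·45=32499 → min 32499.
Optimal order: ((((W₁W₂)W₃)W₄)W₅) with cost 32499.

32499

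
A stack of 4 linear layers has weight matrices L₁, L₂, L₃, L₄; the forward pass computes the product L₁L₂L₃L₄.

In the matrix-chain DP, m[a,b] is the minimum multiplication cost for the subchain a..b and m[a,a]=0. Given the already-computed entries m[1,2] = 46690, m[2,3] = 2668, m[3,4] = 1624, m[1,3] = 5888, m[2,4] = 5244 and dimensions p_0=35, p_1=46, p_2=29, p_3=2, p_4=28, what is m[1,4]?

m[1,4] = min over k∈[1,3] of m[1,k]+m[k+1,4]+p_{0}·p_k·p_{4}.
k=1: 0 + 5244 + 35·46·28 = 50324; k=2: 46690 + 1624 + 35·29·28 = 76734; k=3: 5888 + 0 + 35·2·28 = 7848.
Minimum: 7848 at k=3.

7848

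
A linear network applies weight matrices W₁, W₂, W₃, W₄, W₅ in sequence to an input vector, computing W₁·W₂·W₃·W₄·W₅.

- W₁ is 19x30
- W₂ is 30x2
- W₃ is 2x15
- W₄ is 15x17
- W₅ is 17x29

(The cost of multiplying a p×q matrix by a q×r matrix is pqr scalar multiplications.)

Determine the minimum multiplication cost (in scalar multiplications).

3738

Adjacent pairs: W₁W₂ = 19·30·2 = 1140; W₂W₃ = 30·2·15 = 900; W₃W₄ = 2·15·17 = 510; W₄W₅ = 15·17·29 = 7395.
Length 3: W₁..W₃: k=1: 0+900+19·30·15=9450; k=2: 1140+0+19·2·15=1710 → min 1710 | W₂..W₄: k=2: 0+510+30·2·17=1530; k=3: 900+0+30·15·17=8550 → min 1530 | W₃..W₅: k=3: 0+7395+2·15·29=8265; k=4: 510+0+2·17·29=1496 → min 1496.
Length 4: W₁..W₄: k=1: 0+1530+19·30·17=11220; k=2: 1140+510+19·2·17=2296; k=3: 1710+0+19·15·17=6555 → min 2296 | W₂..W₅: k=2: 0+1496+30·2·29=3236; k=3: 900+7395+30·15·29=21345; k=4: 1530+0+30·17·29=16320 → min 3236.
Length 5: W₁..W₅: k=1: 0+3236+19·30·29=19766; k=2: 1140+1496+19·2·29=3738; k=3: 1710+7395+19·15·29=17370; k=4: 2296+0+19·17·29=11663 → min 3738.
Optimal order: ((W₁·W₂)·((W₃·W₄)·W₅)) with cost 3738.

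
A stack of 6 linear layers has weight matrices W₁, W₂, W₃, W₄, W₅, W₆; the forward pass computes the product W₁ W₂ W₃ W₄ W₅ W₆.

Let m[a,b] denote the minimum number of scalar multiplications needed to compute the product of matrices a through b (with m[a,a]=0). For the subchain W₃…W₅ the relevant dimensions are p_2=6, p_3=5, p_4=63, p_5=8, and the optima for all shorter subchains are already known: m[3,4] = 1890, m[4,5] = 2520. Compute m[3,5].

2760

m[3,5] = min over k∈[3,4] of m[3,k]+m[k+1,5]+p_{2}·p_k·p_{5}.
k=3: 0 + 2520 + 6·5·8 = 2760; k=4: 1890 + 0 + 6·63·8 = 4914.
Minimum: 2760 at k=3.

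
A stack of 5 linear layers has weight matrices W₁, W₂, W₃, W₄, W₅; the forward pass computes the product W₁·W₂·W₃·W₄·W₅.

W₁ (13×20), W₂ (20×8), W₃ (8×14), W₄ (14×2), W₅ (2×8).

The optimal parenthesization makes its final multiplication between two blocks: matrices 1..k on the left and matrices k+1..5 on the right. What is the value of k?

4

Adjacent pairs: W₁W₂ = 13·20·8 = 2080; W₂W₃ = 20·8·14 = 2240; W₃W₄ = 8·14·2 = 224; W₄W₅ = 14·2·8 = 224.
Length 3: W₁..W₃: k=1: 0+2240+13·20·14=5880; k=2: 2080+0+13·8·14=3536 → min 3536 | W₂..W₄: k=2: 0+224+20·8·2=544; k=3: 2240+0+20·14·2=2800 → min 544 | W₃..W₅: k=3: 0+224+8·14·8=1120; k=4: 224+0+8·2·8=352 → min 352.
Length 4: W₁..W₄: k=1: 0+544+13·20·2=1064; k=2: 2080+224+13·8·2=2512; k=3: 3536+0+13·14·2=3900 → min 1064 | W₂..W₅: k=2: 0+352+20·8·8=1632; k=3: 2240+224+20·14·8=4704; k=4: 544+0+20·2·8=864 → min 864.
Top-level splits: k=1: (W₁..W₁)·(W₂..W₅) → 0+864+13·20·8 = 2944; k=2: (W₁..W₂)·(W₃..W₅) → 2080+352+13·8·8 = 3264; k=3: (W₁..W₃)·(W₄..W₅) → 3536+224+13·14·8 = 5216; k=4: (W₁..W₄)·(W₅..W₅) → 1064+0+13·2·8 = 1272.
Best split is after W₄, i.e. k = 4.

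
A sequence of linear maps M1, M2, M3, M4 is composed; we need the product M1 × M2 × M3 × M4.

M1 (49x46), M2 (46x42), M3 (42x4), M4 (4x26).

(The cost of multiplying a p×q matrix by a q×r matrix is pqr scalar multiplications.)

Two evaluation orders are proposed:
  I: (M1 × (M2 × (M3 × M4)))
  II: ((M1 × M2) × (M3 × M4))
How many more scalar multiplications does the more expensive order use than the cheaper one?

39340

Order I = (M1 × (M2 × (M3 × M4))): (M3 × M4): 42×4 by 4×26 → 42×26, cost 42·4·26 = 4368; (M2 × (M3 × M4)): 46×42 by 42×26 → 46×26, cost 46·42·26 = 50232; cumulative 54600; (M1 × (M2 × (M3 × M4))): 49×46 by 46×26 → 49×26, cost 49·46·26 = 58604; cumulative 113204. Total 113204.
Order II = ((M1 × M2) × (M3 × M4)): (M1 × M2): 49×46 by 46×42 → 49×42, cost 49·46·42 = 94668; (M3 × M4): 42×4 by 4×26 → 42×26, cost 42·4·26 = 4368; ((M1 × M2) × (M3 × M4)): 49×42 by 42×26 → 49×26, cost 49·42·26 = 53508; cumulative 152544. Total 152544.
Difference: |113204 − 152544| = 39340.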